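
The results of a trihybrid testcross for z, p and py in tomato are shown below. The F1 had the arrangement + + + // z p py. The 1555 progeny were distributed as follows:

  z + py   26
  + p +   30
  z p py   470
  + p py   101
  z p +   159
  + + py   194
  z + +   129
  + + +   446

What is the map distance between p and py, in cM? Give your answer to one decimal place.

26.3 cM

The two rarest classes, + p + and z + py, are the double crossovers. Comparing them with the parentals, only the p allele has switched, so p is the middle locus and the order is z – p – py.
Crossovers in the p–py interval produce the single-crossover classes + + py and z p + (194 + 159 = 353) plus the double crossovers (56).
RF(p–py) = (353 + 56) / 1555 = 409/1555 = 0.2630 → 26.3 cM.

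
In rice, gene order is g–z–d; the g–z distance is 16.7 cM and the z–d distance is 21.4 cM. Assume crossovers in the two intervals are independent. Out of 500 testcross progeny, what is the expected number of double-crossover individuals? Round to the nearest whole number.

18

Map distances give recombination frequencies of 0.167 and 0.214 for the two intervals.
With no interference, expected double-crossover frequency = 0.167 × 0.214 = 0.03574.
Expected number = 0.03574 × 500 = 17.87 ≈ 18.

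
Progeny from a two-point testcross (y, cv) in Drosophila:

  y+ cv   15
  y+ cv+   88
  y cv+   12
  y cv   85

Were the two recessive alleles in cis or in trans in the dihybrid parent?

cis

The two most frequent classes are y+ cv+ (88) and y cv (85); these are the parental (non-recombinant) types.
So the F1 carried y+ cv+ on one chromosome and y cv on the other — the recessive alleles are on the same chromosome (cis / coupling).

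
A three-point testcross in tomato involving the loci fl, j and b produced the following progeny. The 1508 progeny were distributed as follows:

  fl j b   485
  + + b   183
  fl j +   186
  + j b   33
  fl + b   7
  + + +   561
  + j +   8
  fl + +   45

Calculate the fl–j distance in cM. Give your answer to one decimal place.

The two most frequent reciprocal classes, + + + and fl j b, are the parental types, so the F1 was + + + / fl j b.
The two rarest classes, + j + and fl + b, are the double crossovers. Comparing them with the parentals, only the j allele has switched, so j is the middle locus and the order is b – j – fl.
Crossovers in the j–fl interval produce the single-crossover classes fl + + and + j b (45 + 33 = 78) plus the double crossovers (15).
RF(j–fl) = (78 + 15) / 1508 = 93/1508 = 0.0617 → 6.2 cM.

6.2 cM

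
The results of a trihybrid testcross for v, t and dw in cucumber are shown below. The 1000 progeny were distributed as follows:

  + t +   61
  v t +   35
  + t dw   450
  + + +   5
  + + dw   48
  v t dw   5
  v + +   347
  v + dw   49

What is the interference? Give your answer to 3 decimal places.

The two most frequent reciprocal classes, v + + and + t dw, are the parental types, so the F1 was v + + / + t dw.
The two rarest classes, + + + and v t dw, are the double crossovers. Comparing them with the parentals, only the v allele has switched, so v is the middle locus and the order is dw – v – t.
dw–v: (110 + 10)/1000 = 0.1200; v–t: (83 + 10)/1000 = 0.0930.
Expected DCO frequency = 0.1200 × 0.0930 ≈ 0.01116; observed = 10/1000 ≈ 0.01000.
Coefficient of coincidence = 0.01000/0.01116 ≈ 0.896; interference = 1 − 0.896 = 0.104.

0.104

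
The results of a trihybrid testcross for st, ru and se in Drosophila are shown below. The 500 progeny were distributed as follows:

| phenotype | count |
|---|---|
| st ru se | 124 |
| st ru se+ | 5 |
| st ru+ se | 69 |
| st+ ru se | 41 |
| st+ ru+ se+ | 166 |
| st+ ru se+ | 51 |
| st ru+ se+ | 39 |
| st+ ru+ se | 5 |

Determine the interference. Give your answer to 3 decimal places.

0.573

The two most frequent reciprocal classes, st ru se and st+ ru+ se+, are the parental types, so the F1 was st ru se / st+ ru+ se+.
The two rarest classes, st ru se+ and st+ ru+ se, are the double crossovers. Comparing them with the parentals, only the se allele has switched, so se is the middle locus and the order is ru – se – st.
ru–se: (120 + 10)/500 = 0.2600; se–st: (80 + 10)/500 = 0.1800.
Expected DCO frequency = 0.2600 × 0.1800 ≈ 0.04680; observed = 10/500 ≈ 0.02000.
Coefficient of coincidence = 0.02000/0.04680 ≈ 0.427; interference = 1 − 0.427 = 0.573.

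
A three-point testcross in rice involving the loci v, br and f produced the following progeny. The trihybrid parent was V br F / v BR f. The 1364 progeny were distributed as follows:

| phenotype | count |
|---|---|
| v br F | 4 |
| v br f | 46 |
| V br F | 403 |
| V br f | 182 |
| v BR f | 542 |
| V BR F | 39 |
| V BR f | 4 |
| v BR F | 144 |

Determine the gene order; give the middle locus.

The two rarest classes, v br F and V BR f, are the double crossovers. Comparing them with the parentals, only the v allele has switched, so v is the middle locus and the order is f – v – br.

v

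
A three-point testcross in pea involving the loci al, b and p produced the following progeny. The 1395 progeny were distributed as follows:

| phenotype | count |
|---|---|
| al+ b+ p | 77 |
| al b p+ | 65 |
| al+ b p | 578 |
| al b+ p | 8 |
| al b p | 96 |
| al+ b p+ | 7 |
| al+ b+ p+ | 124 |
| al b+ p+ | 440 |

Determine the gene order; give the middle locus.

p

The two most frequent reciprocal classes, al b+ p+ and al+ b p, are the parental types, so the F1 was al b+ p+ / al+ b p.
The two rarest classes, al b+ p and al+ b p+, are the double crossovers. Comparing them with the parentals, only the p allele has switched, so p is the middle locus and the order is b – p – al.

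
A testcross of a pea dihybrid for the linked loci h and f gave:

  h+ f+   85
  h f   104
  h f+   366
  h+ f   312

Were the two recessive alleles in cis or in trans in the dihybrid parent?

The two most frequent classes are h+ f (312) and h f+ (366); these are the parental (non-recombinant) types.
So the F1 carried h+ f on one chromosome and h f+ on the other — the recessive alleles are on opposite chromosomes (trans / repulsion).

trans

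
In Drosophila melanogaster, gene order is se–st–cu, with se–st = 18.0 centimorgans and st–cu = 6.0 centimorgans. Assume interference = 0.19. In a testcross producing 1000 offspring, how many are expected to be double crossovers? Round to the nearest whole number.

Map distances give recombination frequencies of 0.180 and 0.060 for the two intervals.
With interference 0.19 (so coincidence = 0.81), expected double-crossover frequency = 0.180 × 0.060 × 0.81 = 0.00875.
Expected number = 0.00875 × 1000 = 8.75 ≈ 9.

9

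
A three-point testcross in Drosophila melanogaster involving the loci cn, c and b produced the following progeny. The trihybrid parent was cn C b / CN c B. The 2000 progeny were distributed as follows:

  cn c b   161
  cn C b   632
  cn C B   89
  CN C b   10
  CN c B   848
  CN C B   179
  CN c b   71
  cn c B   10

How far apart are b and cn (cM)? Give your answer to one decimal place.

The two rarest classes, CN C b and cn c B, are the double crossovers. Comparing them with the parentals, only the cn allele has switched, so cn is the middle locus and the order is b – cn – c.
Crossovers in the b–cn interval produce the single-crossover classes cn C B and CN c b (89 + 71 = 160) plus the double crossovers (20).
RF(b–cn) = (160 + 20) / 2000 = 180/2000 = 0.0900 → 9.0 cM.

9.0 cM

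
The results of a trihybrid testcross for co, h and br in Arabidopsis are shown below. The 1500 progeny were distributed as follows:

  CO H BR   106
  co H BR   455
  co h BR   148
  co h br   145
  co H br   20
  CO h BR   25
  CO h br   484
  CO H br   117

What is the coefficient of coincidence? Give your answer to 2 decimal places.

The two most frequent reciprocal classes, CO h br and co H BR, are the parental types, so the F1 was CO h br / co H BR.
The two rarest classes, CO h BR and co H br, are the double crossovers. Comparing them with the parentals, only the br allele has switched, so br is the middle locus and the order is co – br – h.
co–br: (251 + 45)/1500 = 0.1973; br–h: (265 + 45)/1500 = 0.2067.
Expected DCO frequency = 0.1973 × 0.2067 ≈ 0.04078; observed = 45/1500 ≈ 0.03000.
Coefficient of coincidence = 0.03000/0.04078 ≈ 0.74.

0.74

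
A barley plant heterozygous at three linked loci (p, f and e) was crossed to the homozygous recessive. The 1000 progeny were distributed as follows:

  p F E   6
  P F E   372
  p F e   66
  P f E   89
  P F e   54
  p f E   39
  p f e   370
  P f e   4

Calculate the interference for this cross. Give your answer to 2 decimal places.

The two most frequent reciprocal classes, p f e and P F E, are the parental types, so the F1 was p f e / P F E.
The two rarest classes, P f e and p F E, are the double crossovers. Comparing them with the parentals, only the p allele has switched, so p is the middle locus and the order is f – p – e.
f–p: (155 + 10)/1000 = 0.1650; p–e: (93 + 10)/1000 = 0.1030.
Expected DCO frequency = 0.1650 × 0.1030 ≈ 0.01699; observed = 10/1000 ≈ 0.01000.
Coefficient of coincidence = 0.01000/0.01699 ≈ 0.59; interference = 1 − 0.59 = 0.41.

0.41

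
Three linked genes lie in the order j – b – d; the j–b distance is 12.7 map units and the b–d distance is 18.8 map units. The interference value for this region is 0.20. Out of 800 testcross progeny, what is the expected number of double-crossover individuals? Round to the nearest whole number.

15

Map distances give recombination frequencies of 0.127 and 0.188 for the two intervals.
With interference 0.20 (so coincidence = 0.80), expected double-crossover frequency = 0.127 × 0.188 × 0.80 = 0.01910.
Expected number = 0.01910 × 800 = 15.28 ≈ 15.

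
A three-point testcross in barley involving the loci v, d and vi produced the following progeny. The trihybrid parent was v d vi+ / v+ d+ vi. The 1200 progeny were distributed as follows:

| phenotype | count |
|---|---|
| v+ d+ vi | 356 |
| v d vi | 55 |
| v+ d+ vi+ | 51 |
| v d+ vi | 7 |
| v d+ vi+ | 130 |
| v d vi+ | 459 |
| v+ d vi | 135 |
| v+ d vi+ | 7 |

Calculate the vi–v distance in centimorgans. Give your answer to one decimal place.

The two rarest classes, v+ d vi+ and v d+ vi, are the double crossovers. Comparing them with the parentals, only the v allele has switched, so v is the middle locus and the order is vi – v – d.
Crossovers in the vi–v interval produce the single-crossover classes v d vi and v+ d+ vi+ (55 + 51 = 106) plus the double crossovers (14).
RF(vi–v) = (106 + 14) / 1200 = 120/1200 = 0.1000 → 10.0 centimorgans.

10.0 centimorgans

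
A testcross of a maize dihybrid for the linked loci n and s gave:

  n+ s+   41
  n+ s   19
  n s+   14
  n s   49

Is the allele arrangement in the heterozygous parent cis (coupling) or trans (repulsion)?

The two most frequent classes are n+ s+ (41) and n s (49); these are the parental (non-recombinant) types.
So the F1 carried n+ s+ on one chromosome and n s on the other — the recessive alleles are on the same chromosome (cis / coupling).

cis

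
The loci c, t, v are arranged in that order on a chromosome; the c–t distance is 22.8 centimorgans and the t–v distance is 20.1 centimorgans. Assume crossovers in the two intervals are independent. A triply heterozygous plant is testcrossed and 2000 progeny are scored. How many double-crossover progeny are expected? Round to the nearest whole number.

Map distances give recombination frequencies of 0.228 and 0.201 for the two intervals.
With no interference, expected double-crossover frequency = 0.228 × 0.201 = 0.04583.
Expected number = 0.04583 × 2000 = 91.66 ≈ 92.

92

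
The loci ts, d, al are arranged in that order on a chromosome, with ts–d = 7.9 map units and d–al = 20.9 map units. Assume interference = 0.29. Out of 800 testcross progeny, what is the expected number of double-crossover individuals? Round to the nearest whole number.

Map distances give recombination frequencies of 0.079 and 0.209 for the two intervals.
With interference 0.29 (so coincidence = 0.71), expected double-crossover frequency = 0.079 × 0.209 × 0.71 = 0.01172.
Expected number = 0.01172 × 800 = 9.38 ≈ 9.

9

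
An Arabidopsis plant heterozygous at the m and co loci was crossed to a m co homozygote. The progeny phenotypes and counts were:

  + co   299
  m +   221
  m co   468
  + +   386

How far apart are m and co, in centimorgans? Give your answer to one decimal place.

37.8 centimorgans

The two most frequent classes, + + (386) and m co (468), are the parental types, so the F1 was + + / m co.
The recombinant classes are + co and m +: 299 + 221 = 520.
Recombination frequency = 520/1374 = 0.3785 ≈ 37.8%, i.e. 37.8 centimorgans.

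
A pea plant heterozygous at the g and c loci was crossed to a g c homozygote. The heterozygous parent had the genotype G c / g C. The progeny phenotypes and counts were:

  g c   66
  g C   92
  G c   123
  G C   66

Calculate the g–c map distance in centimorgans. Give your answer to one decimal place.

38.0 centimorgans

The recombinant classes are G C and g c: 66 + 66 = 132.
Recombination frequency = 132/347 = 0.3804 ≈ 38.0%, i.e. 38.0 centimorgans.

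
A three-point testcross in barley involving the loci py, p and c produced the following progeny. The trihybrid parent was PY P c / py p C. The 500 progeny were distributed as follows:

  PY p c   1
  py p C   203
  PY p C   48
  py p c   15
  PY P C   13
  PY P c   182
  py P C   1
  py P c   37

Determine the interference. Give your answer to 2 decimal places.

0.62

The two rarest classes, PY p c and py P C, are the double crossovers. Comparing them with the parentals, only the p allele has switched, so p is the middle locus and the order is py – p – c.
py–p: (85 + 2)/500 = 0.1740; p–c: (28 + 2)/500 = 0.0600.
Expected DCO frequency = 0.1740 × 0.0600 ≈ 0.01044; observed = 2/500 ≈ 0.00400.
Coefficient of coincidence = 0.00400/0.01044 ≈ 0.38; interference = 1 − 0.38 = 0.62.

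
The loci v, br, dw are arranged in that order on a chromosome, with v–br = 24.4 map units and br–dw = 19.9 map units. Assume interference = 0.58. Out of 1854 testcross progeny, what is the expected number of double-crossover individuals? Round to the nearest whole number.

Map distances give recombination frequencies of 0.244 and 0.199 for the two intervals.
With interference 0.58 (so coincidence = 0.42), expected double-crossover frequency = 0.244 × 0.199 × 0.42 = 0.02039.
Expected number = 0.02039 × 1854 = 37.81 ≈ 38.

38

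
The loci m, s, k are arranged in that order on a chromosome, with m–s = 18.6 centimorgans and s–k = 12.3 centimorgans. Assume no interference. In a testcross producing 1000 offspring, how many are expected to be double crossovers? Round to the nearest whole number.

23

Map distances give recombination frequencies of 0.186 and 0.123 for the two intervals.
With no interference, expected double-crossover frequency = 0.186 × 0.123 = 0.02288.
Expected number = 0.02288 × 1000 = 22.88 ≈ 23.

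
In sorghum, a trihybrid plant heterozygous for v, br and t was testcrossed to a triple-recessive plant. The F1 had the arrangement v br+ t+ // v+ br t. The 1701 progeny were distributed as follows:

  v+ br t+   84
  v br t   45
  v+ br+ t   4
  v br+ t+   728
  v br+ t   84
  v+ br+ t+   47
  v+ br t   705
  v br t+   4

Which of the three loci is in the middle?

br

The two rarest classes, v br t+ and v+ br+ t, are the double crossovers. Comparing them with the parentals, only the br allele has switched, so br is the middle locus and the order is v – br – t.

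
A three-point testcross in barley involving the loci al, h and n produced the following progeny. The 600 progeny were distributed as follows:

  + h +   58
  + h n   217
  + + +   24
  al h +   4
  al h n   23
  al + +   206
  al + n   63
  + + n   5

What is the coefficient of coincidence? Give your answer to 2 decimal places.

0.74

The two most frequent reciprocal classes, + h n and al + +, are the parental types, so the F1 was + h n / al + +.
The two rarest classes, + + n and al h +, are the double crossovers. Comparing them with the parentals, only the h allele has switched, so h is the middle locus and the order is n – h – al.
n–h: (121 + 9)/600 = 0.2167; h–al: (47 + 9)/600 = 0.0933.
Expected DCO frequency = 0.2167 × 0.0933 ≈ 0.02022; observed = 9/600 ≈ 0.01500.
Coefficient of coincidence = 0.01500/0.02022 ≈ 0.74.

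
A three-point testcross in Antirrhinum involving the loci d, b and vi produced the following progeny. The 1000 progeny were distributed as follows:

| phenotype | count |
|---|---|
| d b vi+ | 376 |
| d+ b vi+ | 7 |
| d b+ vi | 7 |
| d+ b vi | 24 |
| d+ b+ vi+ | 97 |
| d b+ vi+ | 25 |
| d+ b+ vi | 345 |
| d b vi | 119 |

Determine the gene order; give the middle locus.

d

The two most frequent reciprocal classes, d+ b+ vi and d b vi+, are the parental types, so the F1 was d+ b+ vi / d b vi+.
The two rarest classes, d b+ vi and d+ b vi+, are the double crossovers. Comparing them with the parentals, only the d allele has switched, so d is the middle locus and the order is vi – d – b.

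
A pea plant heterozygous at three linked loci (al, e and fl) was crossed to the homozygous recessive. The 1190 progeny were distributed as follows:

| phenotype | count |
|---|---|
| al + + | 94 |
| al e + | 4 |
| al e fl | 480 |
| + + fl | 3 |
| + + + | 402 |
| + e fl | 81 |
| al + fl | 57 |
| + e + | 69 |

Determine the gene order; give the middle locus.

The two most frequent reciprocal classes, + + + and al e fl, are the parental types, so the F1 was + + + / al e fl.
The two rarest classes, + + fl and al e +, are the double crossovers. Comparing them with the parentals, only the fl allele has switched, so fl is the middle locus and the order is al – fl – e.

fl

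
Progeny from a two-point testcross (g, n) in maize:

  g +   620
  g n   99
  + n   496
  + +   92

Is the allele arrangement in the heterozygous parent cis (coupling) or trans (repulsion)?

trans

The two most frequent classes are + n (496) and g + (620); these are the parental (non-recombinant) types.
So the F1 carried + n on one chromosome and g + on the other — the recessive alleles are on opposite chromosomes (trans / repulsion).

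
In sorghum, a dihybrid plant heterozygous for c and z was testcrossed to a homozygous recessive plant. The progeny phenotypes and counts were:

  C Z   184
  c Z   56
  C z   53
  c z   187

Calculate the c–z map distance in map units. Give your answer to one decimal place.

The two most frequent classes, C Z (184) and c z (187), are the parental types, so the F1 was C Z / c z.
The recombinant classes are C z and c Z: 53 + 56 = 109.
Recombination frequency = 109/480 = 0.2271 ≈ 22.7%, i.e. 22.7 map units.

22.7 map units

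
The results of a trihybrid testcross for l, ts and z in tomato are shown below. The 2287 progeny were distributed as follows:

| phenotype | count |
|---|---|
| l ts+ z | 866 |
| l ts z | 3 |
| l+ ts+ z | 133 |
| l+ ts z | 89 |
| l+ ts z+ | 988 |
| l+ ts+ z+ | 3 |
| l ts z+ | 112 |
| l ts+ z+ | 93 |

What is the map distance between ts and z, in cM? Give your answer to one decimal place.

8.2 cM

The two most frequent reciprocal classes, l ts+ z and l+ ts z+, are the parental types, so the F1 was l ts+ z / l+ ts z+.
The two rarest classes, l ts z and l+ ts+ z+, are the double crossovers. Comparing them with the parentals, only the ts allele has switched, so ts is the middle locus and the order is z – ts – l.
Crossovers in the z–ts interval produce the single-crossover classes l ts+ z+ and l+ ts z (93 + 89 = 182) plus the double crossovers (6).
RF(z–ts) = (182 + 6) / 2287 = 188/2287 = 0.0822 → 8.2 cM.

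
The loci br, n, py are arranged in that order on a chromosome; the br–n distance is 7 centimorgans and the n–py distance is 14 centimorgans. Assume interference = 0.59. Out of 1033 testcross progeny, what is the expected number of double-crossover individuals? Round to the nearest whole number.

4

Map distances give recombination frequencies of 0.070 and 0.140 for the two intervals.
With interference 0.59 (so coincidence = 0.41), expected double-crossover frequency = 0.070 × 0.140 × 0.41 = 0.00402.
Expected number = 0.00402 × 1033 = 4.15 ≈ 4.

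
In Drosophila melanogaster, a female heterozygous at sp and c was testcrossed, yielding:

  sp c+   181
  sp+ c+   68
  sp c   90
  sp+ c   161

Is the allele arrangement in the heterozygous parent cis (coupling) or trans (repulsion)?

The two most frequent classes are sp+ c (161) and sp c+ (181); these are the parental (non-recombinant) types.
So the F1 carried sp+ c on one chromosome and sp c+ on the other — the recessive alleles are on opposite chromosomes (trans / repulsion).

trans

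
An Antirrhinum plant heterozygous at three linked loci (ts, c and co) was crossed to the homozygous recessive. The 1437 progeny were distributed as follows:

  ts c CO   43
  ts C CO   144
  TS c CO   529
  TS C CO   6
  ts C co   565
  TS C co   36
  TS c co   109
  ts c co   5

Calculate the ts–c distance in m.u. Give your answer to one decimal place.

The two most frequent reciprocal classes, TS c CO and ts C co, are the parental types, so the F1 was TS c CO / ts C co.
The two rarest classes, TS C CO and ts c co, are the double crossovers. Comparing them with the parentals, only the c allele has switched, so c is the middle locus and the order is ts – c – co.
Crossovers in the ts–c interval produce the single-crossover classes ts c CO and TS C co (43 + 36 = 79) plus the double crossovers (11).
RF(ts–c) = (79 + 11) / 1437 = 90/1437 = 0.0626 → 6.3 m.u.

6.3 m.u.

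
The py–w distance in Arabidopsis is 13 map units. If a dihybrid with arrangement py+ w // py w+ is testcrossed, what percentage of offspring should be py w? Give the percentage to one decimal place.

A map distance of 13 map units corresponds to a recombination frequency of 0.130.
The F1 is py+ w / py w+, so py w is a recombinant gamete class with expected frequency r/2 = 0.130/2 = 0.0650.
That is 0.0650 = 6.5% of the progeny.

6.5%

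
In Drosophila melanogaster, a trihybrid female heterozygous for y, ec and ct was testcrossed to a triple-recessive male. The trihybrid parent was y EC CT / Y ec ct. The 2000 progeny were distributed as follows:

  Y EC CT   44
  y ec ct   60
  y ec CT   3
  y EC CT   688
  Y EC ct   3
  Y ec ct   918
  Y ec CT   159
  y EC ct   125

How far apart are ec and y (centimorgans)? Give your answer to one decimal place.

5.5 centimorgans

The two rarest classes, y ec CT and Y EC ct, are the double crossovers. Comparing them with the parentals, only the ec allele has switched, so ec is the middle locus and the order is y – ec – ct.
Crossovers in the y–ec interval produce the single-crossover classes Y EC CT and y ec ct (44 + 60 = 104) plus the double crossovers (6).
RF(y–ec) = (104 + 6) / 2000 = 110/2000 = 0.0550 → 5.5 centimorgans.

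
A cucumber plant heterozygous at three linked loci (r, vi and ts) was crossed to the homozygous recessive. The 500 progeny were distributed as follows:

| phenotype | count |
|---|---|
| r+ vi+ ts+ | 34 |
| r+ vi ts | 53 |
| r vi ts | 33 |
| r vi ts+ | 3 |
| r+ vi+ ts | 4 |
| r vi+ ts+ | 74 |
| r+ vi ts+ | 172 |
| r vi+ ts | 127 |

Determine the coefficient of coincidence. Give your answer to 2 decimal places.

The two most frequent reciprocal classes, r vi+ ts and r+ vi ts+, are the parental types, so the F1 was r vi+ ts / r+ vi ts+.
The two rarest classes, r+ vi+ ts and r vi ts+, are the double crossovers. Comparing them with the parentals, only the r allele has switched, so r is the middle locus and the order is vi – r – ts.
vi–r: (67 + 7)/500 = 0.1480; r–ts: (127 + 7)/500 = 0.2680.
Expected DCO frequency = 0.1480 × 0.2680 ≈ 0.03966; observed = 7/500 ≈ 0.01400.
Coefficient of coincidence = 0.01400/0.03966 ≈ 0.35.

0.35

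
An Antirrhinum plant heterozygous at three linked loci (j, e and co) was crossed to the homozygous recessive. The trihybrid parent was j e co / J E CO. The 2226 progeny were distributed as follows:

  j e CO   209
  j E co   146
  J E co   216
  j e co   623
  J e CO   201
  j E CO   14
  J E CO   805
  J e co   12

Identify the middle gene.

j

The two rarest classes, J e co and j E CO, are the double crossovers. Comparing them with the parentals, only the j allele has switched, so j is the middle locus and the order is co – j – e.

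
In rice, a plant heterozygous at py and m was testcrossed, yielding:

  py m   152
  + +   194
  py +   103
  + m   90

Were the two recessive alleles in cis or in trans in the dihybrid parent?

cis

The two most frequent classes are + + (194) and py m (152); these are the parental (non-recombinant) types.
So the F1 carried + + on one chromosome and py m on the other — the recessive alleles are on the same chromosome (cis / coupling).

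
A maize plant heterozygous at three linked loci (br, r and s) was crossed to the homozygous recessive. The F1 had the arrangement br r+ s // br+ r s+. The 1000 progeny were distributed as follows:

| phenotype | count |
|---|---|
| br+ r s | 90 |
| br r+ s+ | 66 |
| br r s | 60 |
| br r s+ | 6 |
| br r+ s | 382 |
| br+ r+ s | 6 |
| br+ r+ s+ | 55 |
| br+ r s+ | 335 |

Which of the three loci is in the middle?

br

The two rarest classes, br+ r+ s and br r s+, are the double crossovers. Comparing them with the parentals, only the br allele has switched, so br is the middle locus and the order is r – br – s.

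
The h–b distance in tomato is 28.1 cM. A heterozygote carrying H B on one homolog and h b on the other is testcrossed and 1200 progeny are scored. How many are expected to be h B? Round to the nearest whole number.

169

A map distance of 28.1 cM corresponds to a recombination frequency of 0.281.
The F1 is H B / h b, so h B is a recombinant gamete class with expected frequency r/2 = 0.281/2 = 0.1405.
Expected number = 0.1405 × 1200 = 168.60 ≈ 169.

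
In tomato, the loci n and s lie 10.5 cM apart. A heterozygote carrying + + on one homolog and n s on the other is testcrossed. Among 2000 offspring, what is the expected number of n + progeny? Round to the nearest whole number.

105

A map distance of 10.5 cM corresponds to a recombination frequency of 0.105.
The F1 is + + / n s, so n + is a recombinant gamete class with expected frequency r/2 = 0.105/2 = 0.0525.
Expected number = 0.0525 × 2000 = 105.00 ≈ 105.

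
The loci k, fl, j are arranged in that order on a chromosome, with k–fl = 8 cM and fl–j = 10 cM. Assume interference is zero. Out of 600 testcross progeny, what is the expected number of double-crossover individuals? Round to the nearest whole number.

Map distances give recombination frequencies of 0.080 and 0.100 for the two intervals.
With no interference, expected double-crossover frequency = 0.080 × 0.100 = 0.00800.
Expected number = 0.00800 × 600 = 4.80 ≈ 5.

5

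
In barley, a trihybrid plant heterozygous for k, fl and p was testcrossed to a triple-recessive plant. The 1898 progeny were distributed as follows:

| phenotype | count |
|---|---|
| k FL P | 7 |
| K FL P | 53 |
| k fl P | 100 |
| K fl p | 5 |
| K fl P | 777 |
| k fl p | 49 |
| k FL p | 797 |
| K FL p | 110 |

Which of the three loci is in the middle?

p

The two most frequent reciprocal classes, k FL p and K fl P, are the parental types, so the F1 was k FL p / K fl P.
The two rarest classes, k FL P and K fl p, are the double crossovers. Comparing them with the parentals, only the p allele has switched, so p is the middle locus and the order is fl – p – k.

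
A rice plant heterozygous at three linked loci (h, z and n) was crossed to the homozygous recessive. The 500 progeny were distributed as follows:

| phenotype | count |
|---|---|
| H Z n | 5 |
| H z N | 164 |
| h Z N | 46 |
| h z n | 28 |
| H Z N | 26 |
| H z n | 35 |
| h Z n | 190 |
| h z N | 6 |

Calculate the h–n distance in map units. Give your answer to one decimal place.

18.4 map units

The two most frequent reciprocal classes, H z N and h Z n, are the parental types, so the F1 was H z N / h Z n.
The two rarest classes, h z N and H Z n, are the double crossovers. Comparing them with the parentals, only the h allele has switched, so h is the middle locus and the order is n – h – z.
Crossovers in the n–h interval produce the single-crossover classes H z n and h Z N (35 + 46 = 81) plus the double crossovers (11).
RF(n–h) = (81 + 11) / 500 = 92/500 = 0.1840 → 18.4 map units.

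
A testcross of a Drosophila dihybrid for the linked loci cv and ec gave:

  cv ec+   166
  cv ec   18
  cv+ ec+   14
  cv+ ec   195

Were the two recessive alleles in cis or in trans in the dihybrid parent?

trans

The two most frequent classes are cv+ ec (195) and cv ec+ (166); these are the parental (non-recombinant) types.
So the F1 carried cv+ ec on one chromosome and cv ec+ on the other — the recessive alleles are on opposite chromosomes (trans / repulsion).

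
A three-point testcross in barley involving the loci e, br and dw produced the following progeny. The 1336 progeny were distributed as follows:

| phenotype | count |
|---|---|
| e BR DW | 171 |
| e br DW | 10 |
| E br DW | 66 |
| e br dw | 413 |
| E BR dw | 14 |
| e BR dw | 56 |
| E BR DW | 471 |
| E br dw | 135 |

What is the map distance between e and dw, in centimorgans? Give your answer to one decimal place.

24.7 centimorgans

The two most frequent reciprocal classes, E BR DW and e br dw, are the parental types, so the F1 was E BR DW / e br dw.
The two rarest classes, E BR dw and e br DW, are the double crossovers. Comparing them with the parentals, only the dw allele has switched, so dw is the middle locus and the order is br – dw – e.
Crossovers in the dw–e interval produce the single-crossover classes e BR DW and E br dw (171 + 135 = 306) plus the double crossovers (24).
RF(dw–e) = (306 + 24) / 1336 = 330/1336 = 0.2470 → 24.7 centimorgans.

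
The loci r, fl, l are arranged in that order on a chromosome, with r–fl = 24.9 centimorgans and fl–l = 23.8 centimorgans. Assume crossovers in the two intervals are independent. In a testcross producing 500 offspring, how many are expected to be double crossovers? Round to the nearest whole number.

30

Map distances give recombination frequencies of 0.249 and 0.238 for the two intervals.
With no interference, expected double-crossover frequency = 0.249 × 0.238 = 0.05926.
Expected number = 0.05926 × 500 = 29.63 ≈ 30.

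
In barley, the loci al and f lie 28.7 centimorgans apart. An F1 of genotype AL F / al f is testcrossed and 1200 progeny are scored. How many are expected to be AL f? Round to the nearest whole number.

A map distance of 28.7 centimorgans corresponds to a recombination frequency of 0.287.
The F1 is AL F / al f, so AL f is a recombinant gamete class with expected frequency r/2 = 0.287/2 = 0.1435.
Expected number = 0.1435 × 1200 = 172.20 ≈ 172.

172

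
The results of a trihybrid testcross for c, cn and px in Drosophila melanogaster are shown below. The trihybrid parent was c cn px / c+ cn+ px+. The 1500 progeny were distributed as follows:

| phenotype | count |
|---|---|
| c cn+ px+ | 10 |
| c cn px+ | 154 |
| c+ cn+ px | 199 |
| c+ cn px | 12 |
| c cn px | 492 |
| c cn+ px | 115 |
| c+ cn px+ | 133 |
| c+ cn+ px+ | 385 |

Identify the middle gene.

c

The two rarest classes, c+ cn px and c cn+ px+, are the double crossovers. Comparing them with the parentals, only the c allele has switched, so c is the middle locus and the order is cn – c – px.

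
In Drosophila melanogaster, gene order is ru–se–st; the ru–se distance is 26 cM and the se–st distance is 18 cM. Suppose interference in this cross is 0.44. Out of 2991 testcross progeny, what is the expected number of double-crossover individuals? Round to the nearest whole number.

78

Map distances give recombination frequencies of 0.260 and 0.180 for the two intervals.
With interference 0.44 (so coincidence = 0.56), expected double-crossover frequency = 0.260 × 0.180 × 0.56 = 0.02621.
Expected number = 0.02621 × 2991 = 78.39 ≈ 78.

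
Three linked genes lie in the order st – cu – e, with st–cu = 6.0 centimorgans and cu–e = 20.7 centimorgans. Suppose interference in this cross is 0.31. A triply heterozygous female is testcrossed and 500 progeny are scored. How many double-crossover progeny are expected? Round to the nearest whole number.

4

Map distances give recombination frequencies of 0.060 and 0.207 for the two intervals.
With interference 0.31 (so coincidence = 0.69), expected double-crossover frequency = 0.060 × 0.207 × 0.69 = 0.00857.
Expected number = 0.00857 × 500 = 4.28 ≈ 4.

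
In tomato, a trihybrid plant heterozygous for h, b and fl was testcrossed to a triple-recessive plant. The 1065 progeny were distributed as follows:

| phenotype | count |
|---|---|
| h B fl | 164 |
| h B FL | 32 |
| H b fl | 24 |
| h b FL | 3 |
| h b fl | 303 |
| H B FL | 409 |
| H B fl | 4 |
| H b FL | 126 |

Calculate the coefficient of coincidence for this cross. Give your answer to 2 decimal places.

The two most frequent reciprocal classes, h b fl and H B FL, are the parental types, so the F1 was h b fl / H B FL.
The two rarest classes, h b FL and H B fl, are the double crossovers. Comparing them with the parentals, only the fl allele has switched, so fl is the middle locus and the order is h – fl – b.
h–fl: (56 + 7)/1065 = 0.0592; fl–b: (290 + 7)/1065 = 0.2789.
Expected DCO frequency = 0.0592 × 0.2789 ≈ 0.01651; observed = 7/1065 ≈ 0.00657.
Coefficient of coincidence = 0.00657/0.01651 ≈ 0.40.

0.40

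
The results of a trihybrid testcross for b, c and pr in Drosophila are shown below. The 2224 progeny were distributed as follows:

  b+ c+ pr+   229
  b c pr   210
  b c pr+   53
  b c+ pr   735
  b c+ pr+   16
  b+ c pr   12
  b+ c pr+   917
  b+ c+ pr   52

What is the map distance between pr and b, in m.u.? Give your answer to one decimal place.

6.0 m.u.

The two most frequent reciprocal classes, b c+ pr and b+ c pr+, are the parental types, so the F1 was b c+ pr / b+ c pr+.
The two rarest classes, b c+ pr+ and b+ c pr, are the double crossovers. Comparing them with the parentals, only the pr allele has switched, so pr is the middle locus and the order is b – pr – c.
Crossovers in the b–pr interval produce the single-crossover classes b+ c+ pr and b c pr+ (52 + 53 = 105) plus the double crossovers (28).
RF(b–pr) = (105 + 28) / 2224 = 133/2224 = 0.0598 → 6.0 m.u.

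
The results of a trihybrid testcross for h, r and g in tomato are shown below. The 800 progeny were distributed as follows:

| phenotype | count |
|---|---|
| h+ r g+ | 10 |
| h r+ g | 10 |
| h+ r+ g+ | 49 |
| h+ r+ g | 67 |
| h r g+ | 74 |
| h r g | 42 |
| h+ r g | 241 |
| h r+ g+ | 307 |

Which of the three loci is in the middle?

The two most frequent reciprocal classes, h r+ g+ and h+ r g, are the parental types, so the F1 was h r+ g+ / h+ r g.
The two rarest classes, h r+ g and h+ r g+, are the double crossovers. Comparing them with the parentals, only the g allele has switched, so g is the middle locus and the order is r – g – h.

g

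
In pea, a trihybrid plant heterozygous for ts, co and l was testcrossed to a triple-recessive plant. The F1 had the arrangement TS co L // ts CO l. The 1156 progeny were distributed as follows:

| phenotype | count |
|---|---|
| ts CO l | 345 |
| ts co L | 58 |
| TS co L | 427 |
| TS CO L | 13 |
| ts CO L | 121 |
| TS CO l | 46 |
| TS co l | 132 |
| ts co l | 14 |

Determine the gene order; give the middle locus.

co

The two rarest classes, TS CO L and ts co l, are the double crossovers. Comparing them with the parentals, only the co allele has switched, so co is the middle locus and the order is ts – co – l.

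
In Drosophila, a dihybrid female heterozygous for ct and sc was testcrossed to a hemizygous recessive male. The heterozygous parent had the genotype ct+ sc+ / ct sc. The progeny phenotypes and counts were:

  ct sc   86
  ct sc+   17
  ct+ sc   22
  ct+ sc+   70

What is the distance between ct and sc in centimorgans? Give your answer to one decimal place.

20.0 centimorgans

The recombinant classes are ct+ sc and ct sc+: 22 + 17 = 39.
Recombination frequency = 39/195 = 0.2000 ≈ 20.0%, i.e. 20.0 centimorgans.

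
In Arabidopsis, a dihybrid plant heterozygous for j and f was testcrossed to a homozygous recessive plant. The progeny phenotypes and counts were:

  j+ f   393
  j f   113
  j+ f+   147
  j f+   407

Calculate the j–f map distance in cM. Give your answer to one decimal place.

The two most frequent classes, j+ f (393) and j f+ (407), are the parental types, so the F1 was j+ f / j f+.
The recombinant classes are j+ f+ and j f: 147 + 113 = 260.
Recombination frequency = 260/1060 = 0.2453 ≈ 24.5%, i.e. 24.5 cM.

24.5 cM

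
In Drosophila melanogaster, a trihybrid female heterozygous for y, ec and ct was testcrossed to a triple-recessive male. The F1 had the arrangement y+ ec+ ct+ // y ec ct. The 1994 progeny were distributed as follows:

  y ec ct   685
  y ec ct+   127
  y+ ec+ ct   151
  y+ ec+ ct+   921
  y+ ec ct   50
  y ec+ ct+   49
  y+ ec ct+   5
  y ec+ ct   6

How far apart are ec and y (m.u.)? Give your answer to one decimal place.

The two rarest classes, y+ ec ct+ and y ec+ ct, are the double crossovers. Comparing them with the parentals, only the ec allele has switched, so ec is the middle locus and the order is y – ec – ct.
Crossovers in the y–ec interval produce the single-crossover classes y ec+ ct+ and y+ ec ct (49 + 50 = 99) plus the double crossovers (11).
RF(y–ec) = (99 + 11) / 1994 = 110/1994 = 0.0552 → 5.5 m.u.

5.5 m.u.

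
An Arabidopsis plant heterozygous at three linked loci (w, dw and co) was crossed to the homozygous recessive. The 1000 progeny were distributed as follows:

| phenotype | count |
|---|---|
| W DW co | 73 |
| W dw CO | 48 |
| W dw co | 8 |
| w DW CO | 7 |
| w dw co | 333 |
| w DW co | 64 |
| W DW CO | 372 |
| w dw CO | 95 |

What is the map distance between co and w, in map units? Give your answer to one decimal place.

18.3 map units

The two most frequent reciprocal classes, W DW CO and w dw co, are the parental types, so the F1 was W DW CO / w dw co.
The two rarest classes, w DW CO and W dw co, are the double crossovers. Comparing them with the parentals, only the w allele has switched, so w is the middle locus and the order is dw – w – co.
Crossovers in the w–co interval produce the single-crossover classes W DW co and w dw CO (73 + 95 = 168) plus the double crossovers (15).
RF(w–co) = (168 + 15) / 1000 = 183/1000 = 0.1830 → 18.3 map units.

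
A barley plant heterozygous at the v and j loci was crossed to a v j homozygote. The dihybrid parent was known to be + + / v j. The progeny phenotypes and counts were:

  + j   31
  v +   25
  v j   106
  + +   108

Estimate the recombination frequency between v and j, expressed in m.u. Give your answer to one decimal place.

20.7 m.u.

The recombinant classes are + j and v +: 31 + 25 = 56.
Recombination frequency = 56/270 = 0.2074 ≈ 20.7%, i.e. 20.7 m.u.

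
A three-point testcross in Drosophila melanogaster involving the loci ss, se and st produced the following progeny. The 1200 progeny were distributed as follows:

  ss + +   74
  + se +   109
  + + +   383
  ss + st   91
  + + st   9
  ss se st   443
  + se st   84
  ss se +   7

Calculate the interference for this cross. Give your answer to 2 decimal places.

0.49

The two most frequent reciprocal classes, ss se st and + + +, are the parental types, so the F1 was ss se st / + + +.
The two rarest classes, ss se + and + + st, are the double crossovers. Comparing them with the parentals, only the st allele has switched, so st is the middle locus and the order is se – st – ss.
se–st: (200 + 16)/1200 = 0.1800; st–ss: (158 + 16)/1200 = 0.1450.
Expected DCO frequency = 0.1800 × 0.1450 ≈ 0.02610; observed = 16/1200 ≈ 0.01333.
Coefficient of coincidence = 0.01333/0.02610 ≈ 0.51; interference = 1 − 0.51 = 0.49.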